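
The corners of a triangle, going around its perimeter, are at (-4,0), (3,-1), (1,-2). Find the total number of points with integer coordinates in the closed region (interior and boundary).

The shoelace formula gives twice the area as |((-4)·(-1) − 3·0) + (3·(-2) − 1·(-1)) + (1·0 − (-4)·(-2))| = 9, so the area is 4.5.
The number of boundary lattice points is Σ gcd(|Δx|,|Δy|) = gcd(7,1) + gcd(2,1) + gcd(5,2) = 1+1+1 = 3.
Pick's theorem gives I = A − B/2 + 1 = 4.5 − 3/2 + 1 = 4, so the closed region contains I + B = 4 + 3 = 7 lattice points.

7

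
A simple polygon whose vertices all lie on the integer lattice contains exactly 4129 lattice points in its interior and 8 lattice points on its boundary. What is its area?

4132

By Pick's theorem, A = I + B/2 − 1 = 4129 + 8/2 − 1 = 4132.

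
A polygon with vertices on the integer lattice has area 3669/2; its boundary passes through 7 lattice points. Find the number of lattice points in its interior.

1832

Pick's theorem A = I + B/2 − 1 rearranges to I = A − B/2 + 1 = 3669/2 − 7/2 + 1 = 1832.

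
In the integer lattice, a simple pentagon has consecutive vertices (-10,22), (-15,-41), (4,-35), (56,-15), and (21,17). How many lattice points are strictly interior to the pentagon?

2611

The shoelace formula gives twice the area as |[(-10)·(-41) − (-15)·22] + [(-15)·(-35) − 4·(-41)] + [4·(-15) − 56·(-35)] + [56·17 − 21·(-15)] + [21·22 − (-10)·17]| = 5228, so the area is 2614.
Summing gcd(|Δx|,|Δy|) over the edges gives the boundary count: gcd(5,63) + gcd(19,6) + gcd(52,20) + gcd(35,32) + gcd(31,5) = 1+1+4+1+1 = 8.
Pick's theorem gives I = A − B/2 + 1 = 2614 − 8/2 + 1 = 2611.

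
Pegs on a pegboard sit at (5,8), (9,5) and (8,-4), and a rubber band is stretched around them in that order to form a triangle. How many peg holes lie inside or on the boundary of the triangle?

By the shoelace formula, twice the signed area is |[5·5 − 9·8] + [9·(-4) − 8·5] + [8·8 − 5·(-4)]| = 39, so the area is 19.5.
Along each edge there are gcd(|Δx|,|Δy|)+1 lattice points, so counting each shared vertex once the boundary has gcd(4,3) + gcd(1,9) + gcd(3,12) = 1+1+3 = 5.
Pick's theorem gives I = A − B/2 + 1 = 19.5 − 5/2 + 1 = 18, so the closed region contains I + B = 18 + 5 = 23 lattice points.

23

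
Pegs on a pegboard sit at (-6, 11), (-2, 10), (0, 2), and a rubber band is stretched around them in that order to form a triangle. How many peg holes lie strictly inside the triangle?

The shoelace formula gives twice the area as |[(-6)·10 − (-2)·11] + [(-2)·2 − 0·10] + [0·11 − (-6)·2]| = 30, so the area is 15.
Summing gcd(|Δx|,|Δy|) over the edges gives the boundary count: gcd(4,1) + gcd(2,8) + gcd(6,9) = 1+2+3 = 6.
By Pick's theorem A = I + B/2 − 1, so I = 15 − 6/2 + 1 = 13.

13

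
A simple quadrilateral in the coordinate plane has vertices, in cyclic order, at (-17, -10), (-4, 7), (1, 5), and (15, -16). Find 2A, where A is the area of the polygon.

699

Using the shoelace formula, 2A = |((-17)·7 − (-4)·(-10)) + ((-4)·5 − 1·7) + (1·(-16) − 15·5) + (15·(-10) − (-17)·(-16))| = 699, so the area is 349.5.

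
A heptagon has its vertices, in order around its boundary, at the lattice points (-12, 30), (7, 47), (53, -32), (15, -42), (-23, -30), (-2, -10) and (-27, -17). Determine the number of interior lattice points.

3862

The shoelace formula gives twice the area as |((-12)·47 − 7·30) + (7·(-32) − 53·47) + (53·(-42) − 15·(-32)) + (15·(-30) − (-23)·(-42)) + ((-23)·(-10) − (-2)·(-30)) + ((-2)·(-17) − (-27)·(-10)) + ((-27)·30 − (-12)·(-17))| = 7731, so the area is 3865.5.
Along each edge there are gcd(|Δx|,|Δy|)+1 lattice points, so counting each shared vertex once the boundary has gcd(19,17) + gcd(46,79) + gcd(38,10) + gcd(38,12) + gcd(21,20) + gcd(25,7) + gcd(15,47) = 1+1+2+2+1+1+1 = 9.
Pick's theorem gives I = A − B/2 + 1 = 3865.5 − 9/2 + 1 = 3862.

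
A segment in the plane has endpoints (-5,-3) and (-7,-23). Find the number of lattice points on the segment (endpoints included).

The number of lattice points on a segment between lattice points is gcd(|Δx|,|Δy|) + 1 = gcd(2,20) + 1 = 2 + 1 = 3.

3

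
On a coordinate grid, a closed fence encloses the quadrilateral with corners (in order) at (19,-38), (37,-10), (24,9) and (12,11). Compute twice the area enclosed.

1280

By the shoelace formula, twice the signed area is |(19·(-10) − 37·(-38)) + (37·9 − 24·(-10)) + (24·11 − 12·9) + (12·(-38) − 19·11)| = 1280, so the area is 640.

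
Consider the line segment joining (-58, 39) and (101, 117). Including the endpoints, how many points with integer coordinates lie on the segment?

The number of lattice points on a segment between lattice points is gcd(|Δx|,|Δy|) + 1 = gcd(159,78) + 1 = 3 + 1 = 4.

4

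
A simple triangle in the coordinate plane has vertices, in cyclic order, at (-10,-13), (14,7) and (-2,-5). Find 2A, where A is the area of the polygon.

32

By the shoelace formula, twice the signed area is |[(-10)·7 − 14·(-13)] + [14·(-5) − (-2)·7] + [(-2)·(-13) − (-10)·(-5)]| = 32, so the area is 16.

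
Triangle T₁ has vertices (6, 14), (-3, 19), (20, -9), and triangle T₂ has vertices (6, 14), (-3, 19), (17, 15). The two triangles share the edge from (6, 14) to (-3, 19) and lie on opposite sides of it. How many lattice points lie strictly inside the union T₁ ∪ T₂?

The union is the simple quadrilateral with vertices (6, 14), (20, -9), (-3, 19), (17, 15) in order.
Using the shoelace formula, 2A = |(6·(-9) − 20·14) + (20·19 − (-3)·(-9)) + ((-3)·15 − 17·19) + (17·14 − 6·15)| = 201, so the area is 201/2.
Along each edge there are gcd(|Δx|,|Δy|)+1 lattice points, so counting each shared vertex once the boundary has gcd(14,23) + gcd(23,28) + gcd(20,4) + gcd(11,1) = 1+1+4+1 = 7.
By Pick's theorem I = A − B/2 + 1 = 201/2 − 7/2 + 1 = 98.

98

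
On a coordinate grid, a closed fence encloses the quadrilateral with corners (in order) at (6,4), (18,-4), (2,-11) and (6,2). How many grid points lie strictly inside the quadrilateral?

99

Using the shoelace formula, 2A = |[6·(-4) − 18·4] + [18·(-11) − 2·(-4)] + [2·2 − 6·(-11)] + [6·4 − 6·2]| = 204, so the area is 102.
Summing gcd(|Δx|,|Δy|) over the edges gives the boundary count: gcd(12,8) + gcd(16,7) + gcd(4,13) + gcd(0,2) = 4+1+1+2 = 8.
Pick's theorem gives I = A − B/2 + 1 = 102 − 8/2 + 1 = 99.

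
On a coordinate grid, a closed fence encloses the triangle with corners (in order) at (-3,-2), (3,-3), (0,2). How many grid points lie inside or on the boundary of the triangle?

16

The shoelace formula gives twice the area as |[(-3)·(-3) − 3·(-2)] + [3·2 − 0·(-3)] + [0·(-2) − (-3)·2]| = 27, so the area is 27/2.
Summing gcd(|Δx|,|Δy|) over the edges gives the boundary count: gcd(6,1) + gcd(3,5) + gcd(3,4) = 1+1+1 = 3.
Pick's theorem gives I = A − B/2 + 1 = 27/2 − 3/2 + 1 = 13, so the closed region contains I + B = 13 + 3 = 16 lattice points.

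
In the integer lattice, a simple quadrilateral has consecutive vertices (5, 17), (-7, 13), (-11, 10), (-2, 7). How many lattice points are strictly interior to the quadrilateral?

By the shoelace formula, twice the signed area is |[5·13 − (-7)·17] + [(-7)·10 − (-11)·13] + [(-11)·7 − (-2)·10] + [(-2)·17 − 5·7]| = 131, so the area is 65.5.
The number of boundary lattice points is Σ gcd(|Δx|,|Δy|) = gcd(12,4) + gcd(4,3) + gcd(9,3) + gcd(7,10) = 4+1+3+1 = 9.
By Pick's theorem A = I + B/2 − 1, so I = 65.5 − 9/2 + 1 = 62.

62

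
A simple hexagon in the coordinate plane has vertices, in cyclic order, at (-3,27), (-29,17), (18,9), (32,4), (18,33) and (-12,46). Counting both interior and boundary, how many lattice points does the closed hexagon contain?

990

The shoelace formula gives twice the area as |((-3)·17 − (-29)·27) + ((-29)·9 − 18·17) + (18·4 − 32·9) + (32·33 − 18·4) + (18·46 − (-12)·33) + ((-12)·27 − (-3)·46)| = 1971, so the area is 985.5.
Summing gcd(|Δx|,|Δy|) over the edges gives the boundary count: gcd(26,10) + gcd(47,8) + gcd(14,5) + gcd(14,29) + gcd(30,13) + gcd(9,19) = 2+1+1+1+1+1 = 7.
Pick's theorem gives I = A − B/2 + 1 = 985.5 − 7/2 + 1 = 983, so the closed region contains I + B = 983 + 7 = 990 lattice points.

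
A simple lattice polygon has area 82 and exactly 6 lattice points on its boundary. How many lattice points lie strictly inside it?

From Pick's theorem, I = A − B/2 + 1 = 82 − 6/2 + 1 = 80.

80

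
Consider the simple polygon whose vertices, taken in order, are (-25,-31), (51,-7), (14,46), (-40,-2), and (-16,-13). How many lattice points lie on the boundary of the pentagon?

The number of boundary lattice points is Σ gcd(|Δx|,|Δy|) = gcd(76,24) + gcd(37,53) + gcd(54,48) + gcd(24,11) + gcd(9,18) = 4+1+6+1+9 = 21.

21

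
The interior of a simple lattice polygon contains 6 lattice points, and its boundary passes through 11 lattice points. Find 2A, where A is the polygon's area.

21

By Pick's theorem, A = I + B/2 − 1 = 6 + 11/2 − 1 = 21/2.
Hence 2A = 21.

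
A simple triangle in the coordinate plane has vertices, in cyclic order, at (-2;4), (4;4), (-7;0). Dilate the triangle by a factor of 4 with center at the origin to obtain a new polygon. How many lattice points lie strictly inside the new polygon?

177

The shoelace formula gives twice the area as |[(-2)·4 − 4·4] + [4·0 − (-7)·4] + [(-7)·4 − (-2)·0]| = 24, so the area is 12.
The number of boundary lattice points is Σ gcd(|Δx|,|Δy|) = gcd(6,0) + gcd(11,4) + gcd(5,4) = 6+1+1 = 8.
Scaling by 4 multiplies the area by 4² = 16 (so the new area is 192) and multiplies the boundary lattice-point count by 4, giving 32.
By Pick's theorem, the interior count of the dilated polygon is 192 − 32/2 + 1 = 177.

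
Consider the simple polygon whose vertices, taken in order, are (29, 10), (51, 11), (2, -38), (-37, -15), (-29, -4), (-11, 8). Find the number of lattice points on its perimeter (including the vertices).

Summing gcd(|Δx|,|Δy|) over the edges gives the boundary count: gcd(22,1) + gcd(49,49) + gcd(39,23) + gcd(8,11) + gcd(18,12) + gcd(40,2) = 1+49+1+1+6+2 = 60.

60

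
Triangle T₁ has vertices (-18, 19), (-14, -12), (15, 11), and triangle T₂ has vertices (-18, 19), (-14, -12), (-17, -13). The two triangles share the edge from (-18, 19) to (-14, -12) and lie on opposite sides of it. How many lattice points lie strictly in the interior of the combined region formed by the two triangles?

The union is the simple quadrilateral with vertices (-18, 19), (15, 11), (-14, -12), (-17, -13) in order.
By the shoelace formula, twice the signed area is |[(-18)·11 − 15·19] + [15·(-12) − (-14)·11] + [(-14)·(-13) − (-17)·(-12)] + [(-17)·19 − (-18)·(-13)]| = 1088, so the area is 544.
Along each edge there are gcd(|Δx|,|Δy|)+1 lattice points, so counting each shared vertex once the boundary has gcd(33,8) + gcd(29,23) + gcd(3,1) + gcd(1,32) = 1+1+1+1 = 4.
By Pick's theorem I = A − B/2 + 1 = 544 − 4/2 + 1 = 543.

543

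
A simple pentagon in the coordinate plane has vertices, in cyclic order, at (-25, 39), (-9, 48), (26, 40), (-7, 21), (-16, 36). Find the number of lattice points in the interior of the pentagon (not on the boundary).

632

By the shoelace formula, twice the signed area is |((-25)·48 − (-9)·39) + ((-9)·40 − 26·48) + (26·21 − (-7)·40) + ((-7)·36 − (-16)·21) + ((-16)·39 − (-25)·36)| = 1271, so the area is 635.5.
The number of boundary lattice points is Σ gcd(|Δx|,|Δy|) = gcd(16,9) + gcd(35,8) + gcd(33,19) + gcd(9,15) + gcd(9,3) = 1+1+1+3+3 = 9.
Pick's theorem gives I = A − B/2 + 1 = 635.5 − 9/2 + 1 = 632.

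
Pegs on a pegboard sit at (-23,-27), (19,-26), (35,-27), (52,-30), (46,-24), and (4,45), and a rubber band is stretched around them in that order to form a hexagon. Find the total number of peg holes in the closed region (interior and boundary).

2555

Using the shoelace formula, 2A = |[(-23)·(-26) − 19·(-27)] + [19·(-27) − 35·(-26)] + [35·(-30) − 52·(-27)] + [52·(-24) − 46·(-30)] + [46·45 − 4·(-24)] + [4·(-27) − (-23)·45]| = 5087, so the area is 5087/2.
Along each edge there are gcd(|Δx|,|Δy|)+1 lattice points, so counting each shared vertex once the boundary has gcd(42,1) + gcd(16,1) + gcd(17,3) + gcd(6,6) + gcd(42,69) + gcd(27,72) = 1+1+1+6+3+9 = 21.
Pick's theorem gives I = A − B/2 + 1 = 5087/2 − 21/2 + 1 = 2534, so the closed region contains I + B = 2534 + 21 = 2555 lattice points.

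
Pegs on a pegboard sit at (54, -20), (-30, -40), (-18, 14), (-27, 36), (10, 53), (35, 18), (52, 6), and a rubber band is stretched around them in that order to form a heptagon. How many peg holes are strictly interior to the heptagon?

By the shoelace formula, twice the signed area is |(54·(-40) − (-30)·(-20)) + ((-30)·14 − (-18)·(-40)) + ((-18)·36 − (-27)·14) + ((-27)·53 − 10·36) + (10·18 − 35·53) + (35·6 − 52·18) + (52·(-20) − 54·6)| = 9726, so the area is 4863.
The number of boundary lattice points is Σ gcd(|Δx|,|Δy|) = gcd(84,20) + gcd(12,54) + gcd(9,22) + gcd(37,17) + gcd(25,35) + gcd(17,12) + gcd(2,26) = 4+6+1+1+5+1+2 = 20.
Pick's theorem gives I = A − B/2 + 1 = 4863 − 20/2 + 1 = 4854.

4854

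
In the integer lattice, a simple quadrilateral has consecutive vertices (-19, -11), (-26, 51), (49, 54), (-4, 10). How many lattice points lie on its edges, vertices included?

8

Summing gcd(|Δx|,|Δy|) over the edges gives the boundary count: gcd(7,62) + gcd(75,3) + gcd(53,44) + gcd(15,21) = 1+3+1+3 = 8.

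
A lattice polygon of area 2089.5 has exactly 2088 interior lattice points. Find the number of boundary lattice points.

Pick's theorem gives A = I + B/2 − 1, so B = 2(A − I + 1) = 2(2089.5 − 2088 + 1) = 5.

5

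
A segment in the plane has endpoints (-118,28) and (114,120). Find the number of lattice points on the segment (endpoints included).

The number of lattice points on a segment between lattice points is gcd(|Δx|,|Δy|) + 1 = gcd(232,92) + 1 = 4 + 1 = 5.

5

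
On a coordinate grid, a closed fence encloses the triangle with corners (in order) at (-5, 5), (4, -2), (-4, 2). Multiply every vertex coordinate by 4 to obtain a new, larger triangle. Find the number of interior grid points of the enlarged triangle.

Using the shoelace formula, 2A = |[(-5)·(-2) − 4·5] + [4·2 − (-4)·(-2)] + [(-4)·5 − (-5)·2]| = 20, so the area is 10.
Along each edge there are gcd(|Δx|,|Δy|)+1 lattice points, so counting each shared vertex once the boundary has gcd(9,7) + gcd(8,4) + gcd(1,3) = 1+4+1 = 6.
Scaling by 4 multiplies the area by 4² = 16 (so the new area is 160) and multiplies the boundary lattice-point count by 4, giving 24.
By Pick's theorem, the interior count of the dilated polygon is 160 − 24/2 + 1 = 149.

149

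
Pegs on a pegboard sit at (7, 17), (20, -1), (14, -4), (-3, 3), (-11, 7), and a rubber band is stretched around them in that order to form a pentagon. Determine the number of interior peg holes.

Using the shoelace formula, 2A = |(7·(-1) − 20·17) + (20·(-4) − 14·(-1)) + (14·3 − (-3)·(-4)) + ((-3)·7 − (-11)·3) + ((-11)·17 − 7·7)| = 607, so the area is 607/2.
The number of boundary lattice points is Σ gcd(|Δx|,|Δy|) = gcd(13,18) + gcd(6,3) + gcd(17,7) + gcd(8,4) + gcd(18,10) = 1+3+1+4+2 = 11.
Pick's theorem gives I = A − B/2 + 1 = 607/2 − 11/2 + 1 = 299.

299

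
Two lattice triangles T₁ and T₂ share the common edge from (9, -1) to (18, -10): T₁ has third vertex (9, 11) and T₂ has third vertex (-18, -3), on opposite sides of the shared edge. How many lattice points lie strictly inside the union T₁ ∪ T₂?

The union is the simple quadrilateral with vertices (9, -1), (9, 11), (18, -10), (-18, -3) in order.
Using the shoelace formula, 2A = |(9·11 − 9·(-1)) + (9·(-10) − 18·11) + (18·(-3) − (-18)·(-10)) + ((-18)·(-1) − 9·(-3))| = 369, so the area is 369/2.
The number of boundary lattice points is Σ gcd(|Δx|,|Δy|) = gcd(0,12) + gcd(9,21) + gcd(36,7) + gcd(27,2) = 12+3+1+1 = 17.
By Pick's theorem I = A − B/2 + 1 = 369/2 − 17/2 + 1 = 177.

177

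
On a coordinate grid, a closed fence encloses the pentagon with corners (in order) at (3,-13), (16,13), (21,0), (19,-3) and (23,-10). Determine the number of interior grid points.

By the shoelace formula, twice the signed area is |[3·13 − 16·(-13)] + [16·0 − 21·13] + [21·(-3) − 19·0] + [19·(-10) − 23·(-3)] + [23·(-13) − 3·(-10)]| = 479, so the area is 239.5.
Summing gcd(|Δx|,|Δy|) over the edges gives the boundary count: gcd(13,26) + gcd(5,13) + gcd(2,3) + gcd(4,7) + gcd(20,3) = 13+1+1+1+1 = 17.
By Pick's theorem A = I + B/2 − 1, so I = 239.5 − 17/2 + 1 = 232.

232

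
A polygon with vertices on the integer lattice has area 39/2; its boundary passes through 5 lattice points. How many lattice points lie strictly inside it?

18

Pick's theorem A = I + B/2 − 1 rearranges to I = A − B/2 + 1 = 39/2 − 5/2 + 1 = 18.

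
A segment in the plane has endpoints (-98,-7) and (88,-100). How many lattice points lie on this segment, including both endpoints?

94

The number of lattice points on a segment between lattice points is gcd(|Δx|,|Δy|) + 1 = gcd(186,93) + 1 = 93 + 1 = 94.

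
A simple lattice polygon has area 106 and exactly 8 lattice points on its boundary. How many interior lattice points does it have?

Pick's theorem A = I + B/2 − 1 rearranges to I = A − B/2 + 1 = 106 − 8/2 + 1 = 103.

103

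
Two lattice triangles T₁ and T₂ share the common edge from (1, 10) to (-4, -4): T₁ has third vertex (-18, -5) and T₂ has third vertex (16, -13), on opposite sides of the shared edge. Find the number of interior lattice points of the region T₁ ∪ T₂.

257

The union is the simple quadrilateral with vertices (1, 10), (-18, -5), (-4, -4), (16, -13) in order.
Using the shoelace formula, 2A = |(1·(-5) − (-18)·10) + ((-18)·(-4) − (-4)·(-5)) + ((-4)·(-13) − 16·(-4)) + (16·10 − 1·(-13))| = 516, so the area is 258.
Summing gcd(|Δx|,|Δy|) over the edges gives the boundary count: gcd(19,15) + gcd(14,1) + gcd(20,9) + gcd(15,23) = 1+1+1+1 = 4.
By Pick's theorem I = A − B/2 + 1 = 258 − 4/2 + 1 = 257.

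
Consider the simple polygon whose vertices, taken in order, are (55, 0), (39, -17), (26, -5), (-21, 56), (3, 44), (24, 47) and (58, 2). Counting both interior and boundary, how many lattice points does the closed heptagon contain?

The shoelace formula gives twice the area as |[55·(-17) − 39·0] + [39·(-5) − 26·(-17)] + [26·56 − (-21)·(-5)] + [(-21)·44 − 3·56] + [3·47 − 24·44] + [24·2 − 58·47] + [58·0 − 55·2]| = 4132, so the area is 2066.
Summing gcd(|Δx|,|Δy|) over the edges gives the boundary count: gcd(16,17) + gcd(13,12) + gcd(47,61) + gcd(24,12) + gcd(21,3) + gcd(34,45) + gcd(3,2) = 1+1+1+12+3+1+1 = 20.
Pick's theorem gives I = A − B/2 + 1 = 2066 − 20/2 + 1 = 2057, so the closed region contains I + B = 2057 + 20 = 2077 lattice points.

2077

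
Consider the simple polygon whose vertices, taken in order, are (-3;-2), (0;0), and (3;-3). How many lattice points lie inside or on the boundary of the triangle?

The shoelace formula gives twice the area as |((-3)·0 − 0·(-2)) + (0·(-3) − 3·0) + (3·(-2) − (-3)·(-3))| = 15, so the area is 7.5.
Summing gcd(|Δx|,|Δy|) over the edges gives the boundary count: gcd(3,2) + gcd(3,3) + gcd(6,1) = 1+3+1 = 5.
Pick's theorem gives I = A − B/2 + 1 = 7.5 − 5/2 + 1 = 6, so the closed region contains I + B = 6 + 5 = 11 lattice points.

11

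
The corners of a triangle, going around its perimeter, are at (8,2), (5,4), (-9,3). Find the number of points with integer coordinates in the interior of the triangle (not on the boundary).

15

The shoelace formula gives twice the area as |[8·4 − 5·2] + [5·3 − (-9)·4] + [(-9)·2 − 8·3]| = 31, so the area is 15.5.
Summing gcd(|Δx|,|Δy|) over the edges gives the boundary count: gcd(3,2) + gcd(14,1) + gcd(17,1) = 1+1+1 = 3.
By Pick's theorem A = I + B/2 − 1, so I = 15.5 − 3/2 + 1 = 15.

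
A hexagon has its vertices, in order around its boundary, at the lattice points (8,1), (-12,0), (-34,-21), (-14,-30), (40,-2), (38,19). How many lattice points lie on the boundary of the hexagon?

12

Summing gcd(|Δx|,|Δy|) over the edges gives the boundary count: gcd(20,1) + gcd(22,21) + gcd(20,9) + gcd(54,28) + gcd(2,21) + gcd(30,18) = 1+1+1+2+1+6 = 12.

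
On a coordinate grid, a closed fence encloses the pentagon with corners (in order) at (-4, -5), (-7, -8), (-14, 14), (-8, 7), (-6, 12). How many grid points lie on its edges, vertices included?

Along each edge there are gcd(|Δx|,|Δy|)+1 lattice points, so counting each shared vertex once the boundary has gcd(3,3) + gcd(7,22) + gcd(6,7) + gcd(2,5) + gcd(2,17) = 3+1+1+1+1 = 7.

7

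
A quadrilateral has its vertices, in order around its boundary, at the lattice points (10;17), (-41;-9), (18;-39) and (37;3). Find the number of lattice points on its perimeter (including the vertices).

4

Along each edge there are gcd(|Δx|,|Δy|)+1 lattice points, so counting each shared vertex once the boundary has gcd(51,26) + gcd(59,30) + gcd(19,42) + gcd(27,14) = 1+1+1+1 = 4.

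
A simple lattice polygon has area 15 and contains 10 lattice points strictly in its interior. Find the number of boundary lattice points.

12

Pick's theorem gives A = I + B/2 − 1, so B = 2(A − I + 1) = 2(15 − 10 + 1) = 12.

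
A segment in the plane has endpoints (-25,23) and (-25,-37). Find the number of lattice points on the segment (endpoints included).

61

The number of lattice points on a segment between lattice points is gcd(|Δx|,|Δy|) + 1 = gcd(0,60) + 1 = 60 + 1 = 61.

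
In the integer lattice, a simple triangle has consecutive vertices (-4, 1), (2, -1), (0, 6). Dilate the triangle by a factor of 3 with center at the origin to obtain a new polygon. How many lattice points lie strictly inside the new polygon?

166

By the shoelace formula, twice the signed area is |[(-4)·(-1) − 2·1] + [2·6 − 0·(-1)] + [0·1 − (-4)·6]| = 38, so the area is 19.
Along each edge there are gcd(|Δx|,|Δy|)+1 lattice points, so counting each shared vertex once the boundary has gcd(6,2) + gcd(2,7) + gcd(4,5) = 2+1+1 = 4.
Scaling by 3 multiplies the area by 3² = 9 (so the new area is 171) and multiplies the boundary lattice-point count by 3, giving 12.
By Pick's theorem, the interior count of the dilated polygon is 171 − 12/2 + 1 = 166.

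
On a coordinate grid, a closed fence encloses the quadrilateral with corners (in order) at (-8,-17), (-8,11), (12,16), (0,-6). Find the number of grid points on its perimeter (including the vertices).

36

Summing gcd(|Δx|,|Δy|) over the edges gives the boundary count: gcd(0,28) + gcd(20,5) + gcd(12,22) + gcd(8,11) = 28+5+2+1 = 36.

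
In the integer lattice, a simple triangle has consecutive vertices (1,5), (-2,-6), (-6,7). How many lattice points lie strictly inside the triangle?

41

The shoelace formula gives twice the area as |(1·(-6) − (-2)·5) + ((-2)·7 − (-6)·(-6)) + ((-6)·5 − 1·7)| = 83, so the area is 83/2.
The number of boundary lattice points is Σ gcd(|Δx|,|Δy|) = gcd(3,11) + gcd(4,13) + gcd(7,2) = 1+1+1 = 3.
By Pick's theorem A = I + B/2 − 1, so I = 83/2 − 3/2 + 1 = 41.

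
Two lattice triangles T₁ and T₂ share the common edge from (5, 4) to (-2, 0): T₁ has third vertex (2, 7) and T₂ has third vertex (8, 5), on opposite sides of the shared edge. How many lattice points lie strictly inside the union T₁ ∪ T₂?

15

The union is the simple quadrilateral with vertices (5, 4), (2, 7), (-2, 0), (8, 5) in order.
Using the shoelace formula, 2A = |[5·7 − 2·4] + [2·0 − (-2)·7] + [(-2)·5 − 8·0] + [8·4 − 5·5]| = 38, so the area is 19.
Summing gcd(|Δx|,|Δy|) over the edges gives the boundary count: gcd(3,3) + gcd(4,7) + gcd(10,5) + gcd(3,1) = 3+1+5+1 = 10.
By Pick's theorem I = A − B/2 + 1 = 19 − 10/2 + 1 = 15.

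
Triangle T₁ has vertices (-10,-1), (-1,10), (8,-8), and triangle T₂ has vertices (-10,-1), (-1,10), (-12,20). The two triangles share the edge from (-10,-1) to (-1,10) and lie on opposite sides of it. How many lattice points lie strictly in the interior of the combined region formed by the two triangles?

The union is the simple quadrilateral with vertices (-10,-1), (8,-8), (-1,10), (-12,20) in order.
The shoelace formula gives twice the area as |((-10)·(-8) − 8·(-1)) + (8·10 − (-1)·(-8)) + ((-1)·20 − (-12)·10) + ((-12)·(-1) − (-10)·20)| = 472, so the area is 236.
Along each edge there are gcd(|Δx|,|Δy|)+1 lattice points, so counting each shared vertex once the boundary has gcd(18,7) + gcd(9,18) + gcd(11,10) + gcd(2,21) = 1+9+1+1 = 12.
By Pick's theorem I = A − B/2 + 1 = 236 − 12/2 + 1 = 231.

231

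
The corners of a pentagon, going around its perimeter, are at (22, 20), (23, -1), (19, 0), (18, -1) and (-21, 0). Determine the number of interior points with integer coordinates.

The shoelace formula gives twice the area as |(22·(-1) − 23·20) + (23·0 − 19·(-1)) + (19·(-1) − 18·0) + (18·0 − (-21)·(-1)) + ((-21)·20 − 22·0)| = 923, so the area is 923/2.
Along each edge there are gcd(|Δx|,|Δy|)+1 lattice points, so counting each shared vertex once the boundary has gcd(1,21) + gcd(4,1) + gcd(1,1) + gcd(39,1) + gcd(43,20) = 1+1+1+1+1 = 5.
By Pick's theorem A = I + B/2 − 1, so I = 923/2 − 5/2 + 1 = 460.

460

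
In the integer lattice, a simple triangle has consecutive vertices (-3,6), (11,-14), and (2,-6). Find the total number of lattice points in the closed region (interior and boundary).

By the shoelace formula, twice the signed area is |((-3)·(-14) − 11·6) + (11·(-6) − 2·(-14)) + (2·6 − (-3)·(-6))| = 68, so the area is 34.
The number of boundary lattice points is Σ gcd(|Δx|,|Δy|) = gcd(14,20) + gcd(9,8) + gcd(5,12) = 2+1+1 = 4.
Pick's theorem gives I = A − B/2 + 1 = 34 − 4/2 + 1 = 33, so the closed region contains I + B = 33 + 4 = 37 lattice points.

37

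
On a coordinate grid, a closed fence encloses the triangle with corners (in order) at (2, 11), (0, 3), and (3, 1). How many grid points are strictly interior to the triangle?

13

Using the shoelace formula, 2A = |(2·3 − 0·11) + (0·1 − 3·3) + (3·11 − 2·1)| = 28, so the area is 14.
The number of boundary lattice points is Σ gcd(|Δx|,|Δy|) = gcd(2,8) + gcd(3,2) + gcd(1,10) = 2+1+1 = 4.
By Pick's theorem A = I + B/2 − 1, so I = 14 − 4/2 + 1 = 13.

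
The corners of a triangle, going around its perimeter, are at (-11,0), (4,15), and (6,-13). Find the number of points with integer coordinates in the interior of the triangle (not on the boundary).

By the shoelace formula, twice the signed area is |((-11)·15 − 4·0) + (4·(-13) − 6·15) + (6·0 − (-11)·(-13))| = 450, so the area is 225.
Along each edge there are gcd(|Δx|,|Δy|)+1 lattice points, so counting each shared vertex once the boundary has gcd(15,15) + gcd(2,28) + gcd(17,13) = 15+2+1 = 18.
Pick's theorem gives I = A − B/2 + 1 = 225 − 18/2 + 1 = 217.

217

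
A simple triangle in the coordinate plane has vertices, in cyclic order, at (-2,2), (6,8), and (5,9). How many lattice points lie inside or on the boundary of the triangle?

13

By the shoelace formula, twice the signed area is |((-2)·8 − 6·2) + (6·9 − 5·8) + (5·2 − (-2)·9)| = 14, so the area is 7.
The number of boundary lattice points is Σ gcd(|Δx|,|Δy|) = gcd(8,6) + gcd(1,1) + gcd(7,7) = 2+1+7 = 10.
Pick's theorem gives I = A − B/2 + 1 = 7 − 10/2 + 1 = 3, so the closed region contains I + B = 3 + 10 = 13 lattice points.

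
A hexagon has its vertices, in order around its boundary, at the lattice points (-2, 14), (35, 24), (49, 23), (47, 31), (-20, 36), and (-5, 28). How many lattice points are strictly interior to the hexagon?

By the shoelace formula, twice the signed area is |((-2)·24 − 35·14) + (35·23 − 49·24) + (49·31 − 47·23) + (47·36 − (-20)·31) + ((-20)·28 − (-5)·36) + ((-5)·14 − (-2)·28)| = 1447, so the area is 723.5.
Along each edge there are gcd(|Δx|,|Δy|)+1 lattice points, so counting each shared vertex once the boundary has gcd(37,10) + gcd(14,1) + gcd(2,8) + gcd(67,5) + gcd(15,8) + gcd(3,14) = 1+1+2+1+1+1 = 7.
By Pick's theorem A = I + B/2 − 1, so I = 723.5 − 7/2 + 1 = 721.

721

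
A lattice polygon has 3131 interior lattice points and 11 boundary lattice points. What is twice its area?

By Pick's theorem, A = I + B/2 − 1 = 3131 + 11/2 − 1 = 6271/2.
Hence 2A = 6271.

6271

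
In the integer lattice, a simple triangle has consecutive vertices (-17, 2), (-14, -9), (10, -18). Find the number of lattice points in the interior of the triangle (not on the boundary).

By the shoelace formula, twice the signed area is |((-17)·(-9) − (-14)·2) + ((-14)·(-18) − 10·(-9)) + (10·2 − (-17)·(-18))| = 237, so the area is 118.5.
Along each edge there are gcd(|Δx|,|Δy|)+1 lattice points, so counting each shared vertex once the boundary has gcd(3,11) + gcd(24,9) + gcd(27,20) = 1+3+1 = 5.
Pick's theorem gives I = A − B/2 + 1 = 118.5 − 5/2 + 1 = 117.

117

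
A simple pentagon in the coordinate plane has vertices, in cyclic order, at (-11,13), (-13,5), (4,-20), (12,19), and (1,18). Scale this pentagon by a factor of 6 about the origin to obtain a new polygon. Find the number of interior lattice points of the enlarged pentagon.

Using the shoelace formula, 2A = |[(-11)·5 − (-13)·13] + [(-13)·(-20) − 4·5] + [4·19 − 12·(-20)] + [12·18 − 1·19] + [1·13 − (-11)·18]| = 1078, so the area is 539.
The number of boundary lattice points is Σ gcd(|Δx|,|Δy|) = gcd(2,8) + gcd(17,25) + gcd(8,39) + gcd(11,1) + gcd(12,5) = 2+1+1+1+1 = 6.
Scaling by 6 multiplies the area by 6² = 36 (so the new area is 19404) and multiplies the boundary lattice-point count by 6, giving 36.
By Pick's theorem, the interior count of the dilated polygon is 19404 − 36/2 + 1 = 19387.

19387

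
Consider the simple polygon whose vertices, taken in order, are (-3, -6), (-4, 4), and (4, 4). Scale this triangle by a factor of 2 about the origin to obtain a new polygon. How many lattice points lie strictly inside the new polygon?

By the shoelace formula, twice the signed area is |[(-3)·4 − (-4)·(-6)] + [(-4)·4 − 4·4] + [4·(-6) − (-3)·4]| = 80, so the area is 40.
Summing gcd(|Δx|,|Δy|) over the edges gives the boundary count: gcd(1,10) + gcd(8,0) + gcd(7,10) = 1+8+1 = 10.
Scaling by 2 multiplies the area by 2² = 4 (so the new area is 160) and multiplies the boundary lattice-point count by 2, giving 20.
By Pick's theorem, the interior count of the dilated polygon is 160 − 20/2 + 1 = 151.

151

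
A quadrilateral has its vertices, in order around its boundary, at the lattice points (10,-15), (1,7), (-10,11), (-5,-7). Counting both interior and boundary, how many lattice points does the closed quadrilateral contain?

The shoelace formula gives twice the area as |(10·7 − 1·(-15)) + (1·11 − (-10)·7) + ((-10)·(-7) − (-5)·11) + ((-5)·(-15) − 10·(-7))| = 436, so the area is 218.
The number of boundary lattice points is Σ gcd(|Δx|,|Δy|) = gcd(9,22) + gcd(11,4) + gcd(5,18) + gcd(15,8) = 1+1+1+1 = 4.
Pick's theorem gives I = A − B/2 + 1 = 218 − 4/2 + 1 = 217, so the closed region contains I + B = 217 + 4 = 221 lattice points.

221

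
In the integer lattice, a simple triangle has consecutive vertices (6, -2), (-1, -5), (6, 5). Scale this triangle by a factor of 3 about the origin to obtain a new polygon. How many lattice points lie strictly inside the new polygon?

208

The shoelace formula gives twice the area as |[6·(-5) − (-1)·(-2)] + [(-1)·5 − 6·(-5)] + [6·(-2) − 6·5]| = 49, so the area is 24.5.
Along each edge there are gcd(|Δx|,|Δy|)+1 lattice points, so counting each shared vertex once the boundary has gcd(7,3) + gcd(7,10) + gcd(0,7) = 1+1+7 = 9.
Scaling by 3 multiplies the area by 3² = 9 (so the new area is 220.5) and multiplies the boundary lattice-point count by 3, giving 27.
By Pick's theorem, the interior count of the dilated polygon is 220.5 − 27/2 + 1 = 208.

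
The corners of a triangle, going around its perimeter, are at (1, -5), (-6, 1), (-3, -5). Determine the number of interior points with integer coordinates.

9

The shoelace formula gives twice the area as |(1·1 − (-6)·(-5)) + ((-6)·(-5) − (-3)·1) + ((-3)·(-5) − 1·(-5))| = 24, so the area is 12.
Summing gcd(|Δx|,|Δy|) over the edges gives the boundary count: gcd(7,6) + gcd(3,6) + gcd(4,0) = 1+3+4 = 8.
Pick's theorem gives I = A − B/2 + 1 = 12 − 8/2 + 1 = 9.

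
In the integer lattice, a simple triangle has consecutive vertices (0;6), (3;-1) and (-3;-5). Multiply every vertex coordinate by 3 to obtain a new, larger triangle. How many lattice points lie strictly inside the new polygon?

238

The shoelace formula gives twice the area as |(0·(-1) − 3·6) + (3·(-5) − (-3)·(-1)) + ((-3)·6 − 0·(-5))| = 54, so the area is 27.
Along each edge there are gcd(|Δx|,|Δy|)+1 lattice points, so counting each shared vertex once the boundary has gcd(3,7) + gcd(6,4) + gcd(3,11) = 1+2+1 = 4.
Scaling by 3 multiplies the area by 3² = 9 (so the new area is 243) and multiplies the boundary lattice-point count by 3, giving 12.
By Pick's theorem, the interior count of the dilated polygon is 243 − 12/2 + 1 = 238.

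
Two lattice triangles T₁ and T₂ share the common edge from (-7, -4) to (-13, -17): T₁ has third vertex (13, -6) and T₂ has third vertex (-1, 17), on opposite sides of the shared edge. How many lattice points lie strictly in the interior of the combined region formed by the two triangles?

The union is the simple quadrilateral with vertices (-7, -4), (13, -6), (-13, -17), (-1, 17) in order.
Using the shoelace formula, 2A = |((-7)·(-6) − 13·(-4)) + (13·(-17) − (-13)·(-6)) + ((-13)·17 − (-1)·(-17)) + ((-1)·(-4) − (-7)·17)| = 320, so the area is 160.
Summing gcd(|Δx|,|Δy|) over the edges gives the boundary count: gcd(20,2) + gcd(26,11) + gcd(12,34) + gcd(6,21) = 2+1+2+3 = 8.
By Pick's theorem I = A − B/2 + 1 = 160 − 8/2 + 1 = 157.

157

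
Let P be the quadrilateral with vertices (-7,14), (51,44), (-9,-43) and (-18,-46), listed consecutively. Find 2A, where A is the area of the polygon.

3753

Using the shoelace formula, 2A = |[(-7)·44 − 51·14] + [51·(-43) − (-9)·44] + [(-9)·(-46) − (-18)·(-43)] + [(-18)·14 − (-7)·(-46)]| = 3753, so the area is 3753/2.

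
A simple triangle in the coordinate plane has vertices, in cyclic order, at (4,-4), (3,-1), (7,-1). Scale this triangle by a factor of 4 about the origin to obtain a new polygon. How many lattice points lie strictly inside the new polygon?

The shoelace formula gives twice the area as |[4·(-1) − 3·(-4)] + [3·(-1) − 7·(-1)] + [7·(-4) − 4·(-1)]| = 12, so the area is 6.
Along each edge there are gcd(|Δx|,|Δy|)+1 lattice points, so counting each shared vertex once the boundary has gcd(1,3) + gcd(4,0) + gcd(3,3) = 1+4+3 = 8.
Scaling by 4 multiplies the area by 4² = 16 (so the new area is 96) and multiplies the boundary lattice-point count by 4, giving 32.
By Pick's theorem, the interior count of the dilated polygon is 96 − 32/2 + 1 = 81.

81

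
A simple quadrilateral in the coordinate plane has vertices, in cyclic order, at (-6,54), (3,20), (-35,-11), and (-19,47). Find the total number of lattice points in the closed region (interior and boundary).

By the shoelace formula, twice the signed area is |[(-6)·20 − 3·54] + [3·(-11) − (-35)·20] + [(-35)·47 − (-19)·(-11)] + [(-19)·54 − (-6)·47]| = 2213, so the area is 1106.5.
Summing gcd(|Δx|,|Δy|) over the edges gives the boundary count: gcd(9,34) + gcd(38,31) + gcd(16,58) + gcd(13,7) = 1+1+2+1 = 5.
Pick's theorem gives I = A − B/2 + 1 = 1106.5 − 5/2 + 1 = 1105, so the closed region contains I + B = 1105 + 5 = 1110 lattice points.

1110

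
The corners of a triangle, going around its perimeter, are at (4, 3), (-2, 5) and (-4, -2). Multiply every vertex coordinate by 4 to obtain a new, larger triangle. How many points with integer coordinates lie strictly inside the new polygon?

The shoelace formula gives twice the area as |[4·5 − (-2)·3] + [(-2)·(-2) − (-4)·5] + [(-4)·3 − 4·(-2)]| = 46, so the area is 23.
Along each edge there are gcd(|Δx|,|Δy|)+1 lattice points, so counting each shared vertex once the boundary has gcd(6,2) + gcd(2,7) + gcd(8,5) = 2+1+1 = 4.
Scaling by 4 multiplies the area by 4² = 16 (so the new area is 368) and multiplies the boundary lattice-point count by 4, giving 16.
By Pick's theorem, the interior count of the dilated polygon is 368 − 16/2 + 1 = 361.

361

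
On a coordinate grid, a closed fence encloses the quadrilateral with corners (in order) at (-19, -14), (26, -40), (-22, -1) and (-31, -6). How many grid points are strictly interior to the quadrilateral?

316

Using the shoelace formula, 2A = |((-19)·(-40) − 26·(-14)) + (26·(-1) − (-22)·(-40)) + ((-22)·(-6) − (-31)·(-1)) + ((-31)·(-14) − (-19)·(-6))| = 639, so the area is 319.5.
The number of boundary lattice points is Σ gcd(|Δx|,|Δy|) = gcd(45,26) + gcd(48,39) + gcd(9,5) + gcd(12,8) = 1+3+1+4 = 9.
Pick's theorem gives I = A − B/2 + 1 = 319.5 − 9/2 + 1 = 316.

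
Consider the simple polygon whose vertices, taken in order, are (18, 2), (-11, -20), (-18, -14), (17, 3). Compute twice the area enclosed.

380

Using the shoelace formula, 2A = |(18·(-20) − (-11)·2) + ((-11)·(-14) − (-18)·(-20)) + ((-18)·3 − 17·(-14)) + (17·2 − 18·3)| = 380, so the area is 190.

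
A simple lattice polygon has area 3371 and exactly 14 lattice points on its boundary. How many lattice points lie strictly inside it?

3365

From Pick's theorem, I = A − B/2 + 1 = 3371 − 14/2 + 1 = 3365.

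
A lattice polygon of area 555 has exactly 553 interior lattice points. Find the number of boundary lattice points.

Pick's theorem gives A = I + B/2 − 1, so B = 2(A − I + 1) = 2(555 − 553 + 1) = 6.

6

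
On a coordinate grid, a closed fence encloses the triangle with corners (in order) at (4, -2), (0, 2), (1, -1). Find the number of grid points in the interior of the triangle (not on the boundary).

Using the shoelace formula, 2A = |(4·2 − 0·(-2)) + (0·(-1) − 1·2) + (1·(-2) − 4·(-1))| = 8, so the area is 4.
Along each edge there are gcd(|Δx|,|Δy|)+1 lattice points, so counting each shared vertex once the boundary has gcd(4,4) + gcd(1,3) + gcd(3,1) = 4+1+1 = 6.
Pick's theorem gives I = A − B/2 + 1 = 4 − 6/2 + 1 = 2.

2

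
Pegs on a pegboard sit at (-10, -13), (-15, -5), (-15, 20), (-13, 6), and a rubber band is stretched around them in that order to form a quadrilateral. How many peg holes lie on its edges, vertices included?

Summing gcd(|Δx|,|Δy|) over the edges gives the boundary count: gcd(5,8) + gcd(0,25) + gcd(2,14) + gcd(3,19) = 1+25+2+1 = 29.

29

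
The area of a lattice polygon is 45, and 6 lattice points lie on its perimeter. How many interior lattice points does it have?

Pick's theorem A = I + B/2 − 1 rearranges to I = A − B/2 + 1 = 45 − 6/2 + 1 = 43.

43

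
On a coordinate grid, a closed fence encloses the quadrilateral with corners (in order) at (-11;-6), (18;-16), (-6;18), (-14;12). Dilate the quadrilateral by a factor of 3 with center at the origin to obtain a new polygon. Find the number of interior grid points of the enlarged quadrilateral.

Using the shoelace formula, 2A = |((-11)·(-16) − 18·(-6)) + (18·18 − (-6)·(-16)) + ((-6)·12 − (-14)·18) + ((-14)·(-6) − (-11)·12)| = 908, so the area is 454.
The number of boundary lattice points is Σ gcd(|Δx|,|Δy|) = gcd(29,10) + gcd(24,34) + gcd(8,6) + gcd(3,18) = 1+2+2+3 = 8.
Scaling by 3 multiplies the area by 3² = 9 (so the new area is 4086) and multiplies the boundary lattice-point count by 3, giving 24.
By Pick's theorem, the interior count of the dilated polygon is 4086 − 24/2 + 1 = 4075.

4075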